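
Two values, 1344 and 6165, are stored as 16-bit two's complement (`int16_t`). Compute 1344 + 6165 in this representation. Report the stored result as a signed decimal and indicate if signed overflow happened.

1344 → 0000010101000000
6165 → 0001100000010101
  0000010101000000
+ 0001100000010101
= 0001110101010101
Result 0001110101010101: MSB = 0 → value 7509.
Both addends are non-negative and so is the stored result: no signed overflow.

7509; no overflow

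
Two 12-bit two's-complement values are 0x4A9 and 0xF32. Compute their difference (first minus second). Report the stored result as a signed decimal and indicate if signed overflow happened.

1399; no overflow

0x4A9 = 010010101001 = 1193 (signed)
0xF32 = 111100110010 = -206 (signed)
Subtract via negate-and-add: invert 111100110010 + 1 = 000011001110 (i.e. 206).
  010010101001
+ 000011001110
= 010101110111
Result 010101110111: MSB = 0 → value 1399.
Both addends (after negating the subtrahend) are non-negative and so is the stored result: no signed overflow.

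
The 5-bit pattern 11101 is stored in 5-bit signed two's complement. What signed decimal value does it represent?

MSB is 1, so the value is negative.
Invert: 00010. Add 1: 00011 = 3. So the value is −3.

-3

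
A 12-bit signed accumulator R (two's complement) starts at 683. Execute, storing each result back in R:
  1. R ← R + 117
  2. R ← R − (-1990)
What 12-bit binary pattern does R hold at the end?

101011100110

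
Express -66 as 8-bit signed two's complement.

|-66| = 66 = 01000010 in 8 bits.
Invert the bits: 10111101. Add 1: 10111110.

10111110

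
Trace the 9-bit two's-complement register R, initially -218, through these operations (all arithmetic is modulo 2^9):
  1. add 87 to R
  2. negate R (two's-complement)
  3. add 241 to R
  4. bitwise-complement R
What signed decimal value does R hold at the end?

Start: R = -218 = 100100110.
R = -218 + 87 = -131 = 101111101
R = −(-131) = 131 = 010000011
R = 131 + 241 = 372; wraps to -140 = 101110100
R = NOT 101110100 = 010001011 = 139

139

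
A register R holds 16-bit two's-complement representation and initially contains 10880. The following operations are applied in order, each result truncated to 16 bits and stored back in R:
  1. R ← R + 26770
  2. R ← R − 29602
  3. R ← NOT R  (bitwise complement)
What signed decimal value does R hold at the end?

-8049

Start: R = 10880 = 0010101010000000.
R = 10880 + 26770 = 37650; wraps to -27886 = 1001001100010010
R = -27886 − 29602 = -57488; wraps to 8048 = 0001111101110000
R = NOT 0001111101110000 = 1110000010001111 = -8049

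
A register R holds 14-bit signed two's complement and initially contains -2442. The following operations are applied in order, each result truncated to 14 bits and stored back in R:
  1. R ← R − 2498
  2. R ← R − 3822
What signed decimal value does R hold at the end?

Start: R = -2442 = 11011001110110.
R = -2442 − 2498 = -4940 = 10110010110100
R = -4940 − 3822 = -8762; wraps to 7622 = 01110111000110

7622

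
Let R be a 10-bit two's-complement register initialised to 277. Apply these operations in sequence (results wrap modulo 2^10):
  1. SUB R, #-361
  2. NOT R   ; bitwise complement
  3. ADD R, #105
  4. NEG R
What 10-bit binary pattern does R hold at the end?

Start: R = 277 = 0100010101.
R = 277 − (-361) = 638; wraps to -386 = 1001111110
R = NOT 1001111110 = 0110000001 = 385
R = 385 + 105 = 490 = 0111101010
R = −(490) = -490 = 1000010110

1000010110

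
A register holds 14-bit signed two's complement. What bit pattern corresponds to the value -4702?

10110110100010

|-4702| = 4702 = 01001001011110 in 14 bits.
Invert the bits: 10110110100001. Add 1: 10110110100010.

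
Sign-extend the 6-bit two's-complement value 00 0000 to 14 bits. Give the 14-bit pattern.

00000000000000

MSB of 000000 is 0; replicate it into the new high bits.
00000000|000000 → 00000000000000 (still 0).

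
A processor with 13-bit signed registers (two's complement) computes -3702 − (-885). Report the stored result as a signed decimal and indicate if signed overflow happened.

-2817; no overflow

-3702 → 1000110001010
-885 → 1110010001011
Subtract via negate-and-add: invert 1110010001011 + 1 = 0001101110101 (i.e. 885).
  1000110001010
+ 0001101110101
= 1010011111111
Result 1010011111111: MSB = 1 → 5375 − 8192 = -2817.
Addends (after negating the subtrahend) have opposite signs, so signed overflow cannot occur.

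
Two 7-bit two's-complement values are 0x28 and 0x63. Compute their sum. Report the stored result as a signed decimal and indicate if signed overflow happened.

0x28 = 0101000 = 40 (signed)
0x63 = 1100011 = -29 (signed)
  0101000
+ 1100011
= 0001011  (discard carry-out 1)
Result 0001011: MSB = 0 → value 11.
Addends have opposite signs, so signed overflow cannot occur.

11; no overflow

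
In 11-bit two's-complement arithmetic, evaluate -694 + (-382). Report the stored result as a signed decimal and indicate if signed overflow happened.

972; overflow

-694 → 10101001010
-382 → 11010000010
  10101001010
+ 11010000010
= 01111001100  (discard carry-out 1)
Result 01111001100: MSB = 0 → value 972.
Both addends are negative but the stored result is non-negative: signed overflow. The true value -694 + (-382) = -1076 lies outside [-1024, 1023].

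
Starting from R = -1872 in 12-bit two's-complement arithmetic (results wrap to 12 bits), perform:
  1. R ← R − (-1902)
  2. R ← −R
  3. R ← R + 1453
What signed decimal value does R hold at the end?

1423

Start: R = -1872 = 100010110000.
R = -1872 − (-1902) = 30 = 000000011110
R = −(30) = -30 = 111111100010
R = -30 + 1453 = 1423 = 010110001111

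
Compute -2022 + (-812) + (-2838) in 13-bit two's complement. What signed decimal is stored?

2520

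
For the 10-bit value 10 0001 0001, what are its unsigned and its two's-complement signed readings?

Unsigned: 1000010001 = 529.
Signed: MSB=1 → 529 − 1024 = -495.

unsigned = 529, signed = -495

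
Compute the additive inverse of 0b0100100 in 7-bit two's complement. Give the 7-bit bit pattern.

1011100

Invert: 1011011. Add 1: 1011100.
Check: 0100100 = 36, 1011100 = -36.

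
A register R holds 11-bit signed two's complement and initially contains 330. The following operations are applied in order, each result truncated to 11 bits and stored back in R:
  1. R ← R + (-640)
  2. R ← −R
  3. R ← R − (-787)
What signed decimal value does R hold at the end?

-951

Start: R = 330 = 00101001010.
R = 330 + (-640) = -310 = 11011001010
R = −(-310) = 310 = 00100110110
R = 310 − (-787) = 1097; wraps to -951 = 10001001001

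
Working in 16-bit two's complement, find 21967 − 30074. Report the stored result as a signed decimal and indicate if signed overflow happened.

-8107; no overflow

21967 → 0101010111001111
30074 → 0111010101111010
Subtract via negate-and-add: invert 0111010101111010 + 1 = 1000101010000110 (i.e. -30074).
  0101010111001111
+ 1000101010000110
= 1110000001010101
Result 1110000001010101: MSB = 1 → 57429 − 65536 = -8107.
Addends (after negating the subtrahend) have opposite signs, so signed overflow cannot occur.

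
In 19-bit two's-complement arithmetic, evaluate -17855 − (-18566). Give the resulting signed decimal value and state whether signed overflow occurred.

-17855 → 1111011101001000001
-18566 → 1111011011101111010
Subtract via negate-and-add: invert 1111011011101111010 + 1 = 0000100100010000110 (i.e. 18566).
  1111011101001000001
+ 0000100100010000110
= 0000000001011000111  (discard carry-out 1)
Result 0000000001011000111: MSB = 0 → value 711.
Addends (after negating the subtrahend) have opposite signs, so signed overflow cannot occur.

711; no overflow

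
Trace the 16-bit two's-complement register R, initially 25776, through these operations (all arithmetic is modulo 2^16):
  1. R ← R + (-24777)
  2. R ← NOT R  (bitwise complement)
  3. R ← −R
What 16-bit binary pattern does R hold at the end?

Start: R = 25776 = 0110010010110000.
R = 25776 + (-24777) = 999 = 0000001111100111
R = NOT 0000001111100111 = 1111110000011000 = -1000
R = −(-1000) = 1000 = 0000001111101000

0000001111101000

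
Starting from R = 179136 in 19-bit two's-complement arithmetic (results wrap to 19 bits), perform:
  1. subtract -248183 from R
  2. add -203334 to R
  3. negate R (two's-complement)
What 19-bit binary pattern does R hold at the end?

1001001010100001111

Start: R = 179136 = 0101011101111000000.
R = 179136 − (-248183) = 427319; wraps to -96969 = 1101000010100110111
R = -96969 + (-203334) = -300303; wraps to 223985 = 0110110101011110001
R = −(223985) = -223985 = 1001001010100001111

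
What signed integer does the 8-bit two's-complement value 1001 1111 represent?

-97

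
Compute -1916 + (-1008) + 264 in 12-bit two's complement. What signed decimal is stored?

1436

-1916 + (-1008) = -2924 → wraps to 1172 (010010010100)
1172 + 264 = 1436 (010110011100)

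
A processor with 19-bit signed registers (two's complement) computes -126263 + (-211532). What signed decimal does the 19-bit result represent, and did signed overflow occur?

-126263 → 1100001001011001001
-211532 → 1001100010110110100
  1100001001011001001
+ 1001100010110110100
= 0101101100001111101  (discard carry-out 1)
Result 0101101100001111101: MSB = 0 → value 186493.
Both addends are negative but the stored result is non-negative: signed overflow. The true value -126263 + (-211532) = -337795 lies outside [-262144, 262143].

186493; overflow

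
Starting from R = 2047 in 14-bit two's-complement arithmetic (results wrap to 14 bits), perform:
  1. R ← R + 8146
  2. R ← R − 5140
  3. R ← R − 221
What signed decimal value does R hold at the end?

Start: R = 2047 = 00011111111111.
R = 2047 + 8146 = 10193; wraps to -6191 = 10011111010001
R = -6191 − 5140 = -11331; wraps to 5053 = 01001110111101
R = 5053 − 221 = 4832 = 01001011100000

4832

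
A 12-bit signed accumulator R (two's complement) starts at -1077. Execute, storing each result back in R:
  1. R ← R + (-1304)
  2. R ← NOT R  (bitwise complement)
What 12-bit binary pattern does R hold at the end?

100101001100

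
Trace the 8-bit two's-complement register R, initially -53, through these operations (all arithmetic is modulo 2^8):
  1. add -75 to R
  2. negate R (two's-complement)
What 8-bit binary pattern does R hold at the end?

10000000

Start: R = -53 = 11001011.
R = -53 + (-75) = -128 = 10000000
R = −(-128) = 128; wraps to -128 = 10000000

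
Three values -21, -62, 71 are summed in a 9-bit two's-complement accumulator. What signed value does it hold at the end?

-12

-21 + (-62) = -83 (110101101)
-83 + 71 = -12 (111110100)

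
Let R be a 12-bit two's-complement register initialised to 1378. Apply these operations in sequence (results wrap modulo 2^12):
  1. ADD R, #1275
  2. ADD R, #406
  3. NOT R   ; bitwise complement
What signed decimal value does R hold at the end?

Start: R = 1378 = 010101100010.
R = 1378 + 1275 = 2653; wraps to -1443 = 101001011101
R = -1443 + 406 = -1037 = 101111110011
R = NOT 101111110011 = 010000001100 = 1036

1036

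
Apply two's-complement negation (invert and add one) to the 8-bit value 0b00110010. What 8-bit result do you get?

11001110

Invert: 11001101. Add 1: 11001110.
Check: 00110010 = 50, 11001110 = -50.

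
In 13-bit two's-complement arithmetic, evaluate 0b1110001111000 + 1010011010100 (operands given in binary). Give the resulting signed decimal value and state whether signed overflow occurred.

-3764; no overflow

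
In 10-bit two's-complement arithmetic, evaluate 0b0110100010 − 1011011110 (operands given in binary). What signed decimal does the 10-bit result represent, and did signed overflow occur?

-316; overflow

0b0110100010 → 0110100010 = 418 (signed)
1011011110 = -290 (signed)
Subtract via negate-and-add: invert 1011011110 + 1 = 0100100010 (i.e. 290).
  0110100010
+ 0100100010
= 1011000100
Result 1011000100: MSB = 1 → 708 − 1024 = -316.
Both addends (after negating the subtrahend) are non-negative but the stored result is negative: signed overflow. The true value 418 − (-290) = 708 lies outside [-512, 511].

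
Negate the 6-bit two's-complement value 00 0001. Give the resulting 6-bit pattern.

111111

Invert: 111110. Add 1: 111111.
Check: 000001 = 1, 111111 = -1.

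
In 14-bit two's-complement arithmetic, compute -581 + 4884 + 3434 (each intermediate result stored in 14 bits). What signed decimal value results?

-581 + 4884 = 4303 (01000011001111)
4303 + 3434 = 7737 (01111000111001)

7737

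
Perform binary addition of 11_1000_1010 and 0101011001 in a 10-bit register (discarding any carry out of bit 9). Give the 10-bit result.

  1110001010
+ 0101011001
= 0011100011  (discard carry-out 1)

0011100011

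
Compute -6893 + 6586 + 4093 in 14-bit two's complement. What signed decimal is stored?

-6893 + 6586 = -307 (11111011001101)
-307 + 4093 = 3786 (00111011001010)

3786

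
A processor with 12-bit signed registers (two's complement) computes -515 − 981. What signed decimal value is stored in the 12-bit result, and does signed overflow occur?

-1496; no overflow

-515 → 110111111101
981 → 001111010101
Subtract via negate-and-add: invert 001111010101 + 1 = 110000101011 (i.e. -981).
  110111111101
+ 110000101011
= 101000101000  (discard carry-out 1)
Result 101000101000: MSB = 1 → 2600 − 4096 = -1496.
Both addends (after negating the subtrahend) are negative and so is the stored result: no signed overflow.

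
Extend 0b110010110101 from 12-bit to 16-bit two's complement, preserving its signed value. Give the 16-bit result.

MSB of 110010110101 is 1; replicate it into the new high bits.
1111|110010110101 → 1111110010110101 (still -843).

1111110010110101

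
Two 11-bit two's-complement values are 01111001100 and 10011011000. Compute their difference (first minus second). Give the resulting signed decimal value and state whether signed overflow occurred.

-268; overflow

01111001100 = 972 (signed)
10011011000 = -808 (signed)
Subtract via negate-and-add: invert 10011011000 + 1 = 01100101000 (i.e. 808).
  01111001100
+ 01100101000
= 11011110100
Result 11011110100: MSB = 1 → 1780 − 2048 = -268.
Both addends (after negating the subtrahend) are non-negative but the stored result is negative: signed overflow. The true value 972 − (-808) = 1780 lies outside [-1024, 1023].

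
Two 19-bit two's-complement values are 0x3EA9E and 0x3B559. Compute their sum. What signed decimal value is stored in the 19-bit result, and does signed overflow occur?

0x3EA9E = 0111110101010011110 = 256670 (signed)
0x3B559 = 0111011010101011001 = 243033 (signed)
  0111110101010011110
+ 0111011010101011001
= 1111001111111110111
Result 1111001111111110111: MSB = 1 → 499703 − 524288 = -24585.
Both addends are non-negative but the stored result is negative: signed overflow. The true value 256670 + 243033 = 499703 lies outside [-262144, 262143].

-24585; overflow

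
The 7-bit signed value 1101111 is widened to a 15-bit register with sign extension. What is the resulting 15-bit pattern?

111111111101111

MSB of 1101111 is 1; replicate it into the new high bits.
11111111|1101111 → 111111111101111 (still -17).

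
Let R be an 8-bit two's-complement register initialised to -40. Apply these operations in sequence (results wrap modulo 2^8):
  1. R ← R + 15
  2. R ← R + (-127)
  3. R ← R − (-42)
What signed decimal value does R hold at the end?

-110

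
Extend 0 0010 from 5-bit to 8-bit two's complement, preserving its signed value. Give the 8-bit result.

MSB of 00010 is 0; replicate it into the new high bits.
000|00010 → 00000010 (still 2).

00000010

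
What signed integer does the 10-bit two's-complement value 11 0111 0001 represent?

MSB is 1, so the value is negative.
Invert: 0010001110. Add 1: 0010001111 = 143. So the value is −143.

-143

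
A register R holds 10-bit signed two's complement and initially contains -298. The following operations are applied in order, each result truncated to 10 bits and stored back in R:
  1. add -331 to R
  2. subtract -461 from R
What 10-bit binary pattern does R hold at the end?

1101011000

Start: R = -298 = 1011010110.
R = -298 + (-331) = -629; wraps to 395 = 0110001011
R = 395 − (-461) = 856; wraps to -168 = 1101011000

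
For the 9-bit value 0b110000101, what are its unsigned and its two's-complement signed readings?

unsigned = 389, signed = -123

Unsigned: 110000101 = 389.
Signed: MSB=1 → 389 − 512 = -123.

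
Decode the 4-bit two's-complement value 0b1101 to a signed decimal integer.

-3

MSB is 1, so the value is negative.
Unsigned reading: 13. Subtract 2^4 = 16: 13 − 16 = -3.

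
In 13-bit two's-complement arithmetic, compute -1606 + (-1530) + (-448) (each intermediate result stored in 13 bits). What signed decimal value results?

-1606 + (-1530) = -3136 (1001111000000)
-3136 + (-448) = -3584 (1001000000000)

-3584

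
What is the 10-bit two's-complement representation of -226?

1100011110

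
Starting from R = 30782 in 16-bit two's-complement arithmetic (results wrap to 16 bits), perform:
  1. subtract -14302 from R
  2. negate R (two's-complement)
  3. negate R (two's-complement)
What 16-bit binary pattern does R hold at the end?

1011000000011100

Start: R = 30782 = 0111100000111110.
R = 30782 − (-14302) = 45084; wraps to -20452 = 1011000000011100
R = −(-20452) = 20452 = 0100111111100100
R = −(20452) = -20452 = 1011000000011100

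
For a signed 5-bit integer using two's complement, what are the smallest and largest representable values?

min = -16, max = 15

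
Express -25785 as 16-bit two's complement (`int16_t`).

|-25785| = 25785 = 0110010010111001 in 16 bits.
Invert the bits: 1001101101000110. Add 1: 1001101101000111.

1001101101000111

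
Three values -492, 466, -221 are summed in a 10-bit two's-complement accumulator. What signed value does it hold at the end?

-492 + 466 = -26 (1111100110)
-26 + (-221) = -247 (1100001001)

-247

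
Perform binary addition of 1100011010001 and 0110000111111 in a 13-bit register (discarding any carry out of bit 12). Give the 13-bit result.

  1100011010001
+ 0110000111111
= 0010100010000  (discard carry-out 1)

0010100010000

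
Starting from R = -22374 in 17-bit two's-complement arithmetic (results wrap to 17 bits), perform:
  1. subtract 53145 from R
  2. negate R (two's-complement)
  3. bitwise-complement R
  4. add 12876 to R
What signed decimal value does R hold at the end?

-62644

Start: R = -22374 = 11010100010011010.
R = -22374 − 53145 = -75519; wraps to 55553 = 01101100100000001
R = −(55553) = -55553 = 10010011011111111
R = NOT 10010011011111111 = 01101100100000000 = 55552
R = 55552 + 12876 = 68428; wraps to -62644 = 10000101101001100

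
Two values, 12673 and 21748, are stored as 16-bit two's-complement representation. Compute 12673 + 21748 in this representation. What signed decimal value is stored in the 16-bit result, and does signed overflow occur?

12673 → 0011000110000001
21748 → 0101010011110100
  0011000110000001
+ 0101010011110100
= 1000011001110101
Result 1000011001110101: MSB = 1 → 34421 − 65536 = -31115.
Both addends are non-negative but the stored result is negative: signed overflow. The true value 12673 + 21748 = 34421 lies outside [-32768, 32767].

-31115; overflow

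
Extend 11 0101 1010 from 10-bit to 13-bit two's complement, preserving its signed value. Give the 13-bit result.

1111101011010

MSB of 1101011010 is 1; replicate it into the new high bits.
111|1101011010 → 1111101011010 (still -166).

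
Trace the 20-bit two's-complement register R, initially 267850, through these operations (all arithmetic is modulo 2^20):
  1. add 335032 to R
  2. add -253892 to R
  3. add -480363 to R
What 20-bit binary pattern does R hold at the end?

11011111111011010011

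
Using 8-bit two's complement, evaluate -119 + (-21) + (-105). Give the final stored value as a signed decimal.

-119 + (-21) = -140 → wraps to 116 (01110100)
116 + (-105) = 11 (00001011)

11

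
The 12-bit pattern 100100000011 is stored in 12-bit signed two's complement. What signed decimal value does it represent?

-1789

MSB is 1, so the value is negative.
Unsigned reading: 2307. Subtract 2^12 = 4096: 2307 − 4096 = -1789.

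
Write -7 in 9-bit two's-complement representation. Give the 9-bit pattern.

111111001

|-7| = 7 = 000000111 in 9 bits.
Invert the bits: 111111000. Add 1: 111111001.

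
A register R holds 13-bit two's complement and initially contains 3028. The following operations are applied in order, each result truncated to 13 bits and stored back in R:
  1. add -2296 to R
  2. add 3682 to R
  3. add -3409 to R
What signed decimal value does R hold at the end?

Start: R = 3028 = 0101111010100.
R = 3028 + (-2296) = 732 = 0001011011100
R = 732 + 3682 = 4414; wraps to -3778 = 1000100111110
R = -3778 + (-3409) = -7187; wraps to 1005 = 0001111101101

1005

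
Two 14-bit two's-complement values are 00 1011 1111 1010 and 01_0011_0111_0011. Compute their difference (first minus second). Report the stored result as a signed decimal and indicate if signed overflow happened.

-1913; no overflow

00 1011 1111 1010 → 00101111111010 = 3066 (signed)
01_0011_0111_0011 → 01001101110011 = 4979 (signed)
Subtract via negate-and-add: invert 01001101110011 + 1 = 10110010001101 (i.e. -4979).
  00101111111010
+ 10110010001101
= 11100010000111
Result 11100010000111: MSB = 1 → 14471 − 16384 = -1913.
Addends (after negating the subtrahend) have opposite signs, so signed overflow cannot occur.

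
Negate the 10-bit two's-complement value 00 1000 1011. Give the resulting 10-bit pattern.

Invert: 1101110100. Add 1: 1101110101.
Check: 0010001011 = 139, 1101110101 = -139.

1101110101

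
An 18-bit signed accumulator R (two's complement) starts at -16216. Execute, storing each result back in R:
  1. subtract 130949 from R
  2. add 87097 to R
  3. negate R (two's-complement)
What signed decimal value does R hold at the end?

Start: R = -16216 = 111100000010101000.
R = -16216 − 130949 = -147165; wraps to 114979 = 011100000100100011
R = 114979 + 87097 = 202076; wraps to -60068 = 110001010101011100
R = −(-60068) = 60068 = 001110101010100100

60068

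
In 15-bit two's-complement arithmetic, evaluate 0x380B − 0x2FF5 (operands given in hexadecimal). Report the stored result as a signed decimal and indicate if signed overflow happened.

0x380B = 011100000001011 = 14347 (signed)
0x2FF5 = 010111111110101 = 12277 (signed)
Subtract via negate-and-add: invert 010111111110101 + 1 = 101000000001011 (i.e. -12277).
  011100000001011
+ 101000000001011
= 000100000010110  (discard carry-out 1)
Result 000100000010110: MSB = 0 → value 2070.
Addends (after negating the subtrahend) have opposite signs, so signed overflow cannot occur.

2070; no overflow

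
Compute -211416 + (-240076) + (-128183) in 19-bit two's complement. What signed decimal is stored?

-211416 + (-240076) = -451492 → wraps to 72796 (0010001110001011100)
72796 + (-128183) = -55387 (1110010011110100101)

-55387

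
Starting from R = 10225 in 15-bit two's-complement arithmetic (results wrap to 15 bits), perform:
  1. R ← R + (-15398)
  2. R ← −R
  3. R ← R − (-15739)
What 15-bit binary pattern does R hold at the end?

101000110110000

Start: R = 10225 = 010011111110001.
R = 10225 + (-15398) = -5173 = 110101111001011
R = −(-5173) = 5173 = 001010000110101
R = 5173 − (-15739) = 20912; wraps to -11856 = 101000110110000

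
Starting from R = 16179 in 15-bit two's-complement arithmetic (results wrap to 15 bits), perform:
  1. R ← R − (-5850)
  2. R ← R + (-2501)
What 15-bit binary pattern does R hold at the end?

100110001001000

Start: R = 16179 = 011111100110011.
R = 16179 − (-5850) = 22029; wraps to -10739 = 101011000001101
R = -10739 + (-2501) = -13240 = 100110001001000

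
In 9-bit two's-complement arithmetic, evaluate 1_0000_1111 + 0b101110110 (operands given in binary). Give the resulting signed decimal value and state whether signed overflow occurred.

1_0000_1111 → 100001111 = -241 (signed)
0b101110110 → 101110110 = -138 (signed)
  100001111
+ 101110110
= 010000101  (discard carry-out 1)
Result 010000101: MSB = 0 → value 133.
Both addends are negative but the stored result is non-negative: signed overflow. The true value -241 + (-138) = -379 lies outside [-256, 255].

133; overflow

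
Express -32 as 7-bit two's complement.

1100000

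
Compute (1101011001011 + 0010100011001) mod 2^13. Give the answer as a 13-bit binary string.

1111111100100

  1101011001011
+ 0010100011001
= 1111111100100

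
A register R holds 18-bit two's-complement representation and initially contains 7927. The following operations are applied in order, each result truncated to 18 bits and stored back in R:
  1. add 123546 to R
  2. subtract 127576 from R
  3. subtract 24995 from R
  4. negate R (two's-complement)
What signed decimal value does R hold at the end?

Start: R = 7927 = 000001111011110111.
R = 7927 + 123546 = 131473; wraps to -130671 = 100000000110010001
R = -130671 − 127576 = -258247; wraps to 3897 = 000000111100111001
R = 3897 − 24995 = -21098 = 111010110110010110
R = −(-21098) = 21098 = 000101001001101010

21098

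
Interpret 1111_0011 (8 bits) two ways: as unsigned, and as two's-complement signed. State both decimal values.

unsigned = 243, signed = -13

Unsigned: 11110011 = 243.
Signed: MSB=1 → 243 − 256 = -13.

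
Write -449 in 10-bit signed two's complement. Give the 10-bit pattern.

|-449| = 449 = 0111000001 in 10 bits.
Invert the bits: 1000111110. Add 1: 1000111111.
Check: 1000111111 reads as 575 − 1024 = -449.

1000111111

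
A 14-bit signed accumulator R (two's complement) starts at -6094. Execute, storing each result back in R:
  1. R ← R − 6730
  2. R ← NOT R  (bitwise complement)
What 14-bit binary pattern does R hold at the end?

Start: R = -6094 = 10100000110010.
R = -6094 − 6730 = -12824; wraps to 3560 = 00110111101000
R = NOT 00110111101000 = 11001000010111 = -3561

11001000010111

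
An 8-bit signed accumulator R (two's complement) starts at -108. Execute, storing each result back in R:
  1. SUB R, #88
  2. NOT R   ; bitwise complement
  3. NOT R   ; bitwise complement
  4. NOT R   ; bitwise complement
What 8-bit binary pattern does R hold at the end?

Start: R = -108 = 10010100.
R = -108 − 88 = -196; wraps to 60 = 00111100
R = NOT 00111100 = 11000011 = -61
R = NOT 11000011 = 00111100 = 60
R = NOT 00111100 = 11000011 = -61

11000011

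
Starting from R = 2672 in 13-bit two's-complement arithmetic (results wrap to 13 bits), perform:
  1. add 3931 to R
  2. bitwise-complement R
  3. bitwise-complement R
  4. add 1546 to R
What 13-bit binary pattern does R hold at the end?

Start: R = 2672 = 0101001110000.
R = 2672 + 3931 = 6603; wraps to -1589 = 1100111001011
R = NOT 1100111001011 = 0011000110100 = 1588
R = NOT 0011000110100 = 1100111001011 = -1589
R = -1589 + 1546 = -43 = 1111111010101

1111111010101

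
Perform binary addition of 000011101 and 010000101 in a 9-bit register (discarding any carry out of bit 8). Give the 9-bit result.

  000011101
+ 010000101
= 010100010

010100010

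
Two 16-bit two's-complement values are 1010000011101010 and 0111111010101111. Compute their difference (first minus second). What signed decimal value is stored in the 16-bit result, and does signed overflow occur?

8763; overflow

1010000011101010 = -24342 (signed)
0111111010101111 = 32431 (signed)
Subtract via negate-and-add: invert 0111111010101111 + 1 = 1000000101010001 (i.e. -32431).
  1010000011101010
+ 1000000101010001
= 0010001000111011  (discard carry-out 1)
Result 0010001000111011: MSB = 0 → value 8763.
Both addends (after negating the subtrahend) are negative but the stored result is non-negative: signed overflow. The true value -24342 − 32431 = -56773 lies outside [-32768, 32767].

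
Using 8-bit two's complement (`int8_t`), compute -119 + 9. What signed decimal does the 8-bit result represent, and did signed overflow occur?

-119 → 10001001
9 → 00001001
  10001001
+ 00001001
= 10010010
Result 10010010: MSB = 1 → 146 − 256 = -110.
Addends have opposite signs, so signed overflow cannot occur.

-110; no overflow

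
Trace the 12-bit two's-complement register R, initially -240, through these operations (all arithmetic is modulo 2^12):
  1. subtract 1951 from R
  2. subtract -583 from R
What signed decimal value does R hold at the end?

Start: R = -240 = 111100010000.
R = -240 − 1951 = -2191; wraps to 1905 = 011101110001
R = 1905 − (-583) = 2488; wraps to -1608 = 100110111000

-1608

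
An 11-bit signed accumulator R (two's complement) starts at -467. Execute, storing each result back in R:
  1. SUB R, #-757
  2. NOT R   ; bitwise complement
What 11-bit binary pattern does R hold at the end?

Start: R = -467 = 11000101101.
R = -467 − (-757) = 290 = 00100100010
R = NOT 00100100010 = 11011011101 = -291

11011011101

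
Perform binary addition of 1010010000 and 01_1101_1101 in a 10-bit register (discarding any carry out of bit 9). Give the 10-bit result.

0001101101

  1010010000
+ 0111011101
= 0001101101  (discard carry-out 1)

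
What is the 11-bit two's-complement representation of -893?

|-893| = 893 = 01101111101 in 11 bits.
Invert the bits: 10010000010. Add 1: 10010000011.

10010000011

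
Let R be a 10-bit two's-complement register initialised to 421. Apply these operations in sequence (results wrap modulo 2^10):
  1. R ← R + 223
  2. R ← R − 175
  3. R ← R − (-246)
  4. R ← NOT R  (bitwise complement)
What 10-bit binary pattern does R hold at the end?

0100110100

Start: R = 421 = 0110100101.
R = 421 + 223 = 644; wraps to -380 = 1010000100
R = -380 − 175 = -555; wraps to 469 = 0111010101
R = 469 − (-246) = 715; wraps to -309 = 1011001011
R = NOT 1011001011 = 0100110100 = 308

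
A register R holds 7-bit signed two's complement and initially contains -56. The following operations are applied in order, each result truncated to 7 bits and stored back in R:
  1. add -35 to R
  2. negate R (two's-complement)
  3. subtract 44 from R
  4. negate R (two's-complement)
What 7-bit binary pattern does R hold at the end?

1010001

Start: R = -56 = 1001000.
R = -56 + (-35) = -91; wraps to 37 = 0100101
R = −(37) = -37 = 1011011
R = -37 − 44 = -81; wraps to 47 = 0101111
R = −(47) = -47 = 1010001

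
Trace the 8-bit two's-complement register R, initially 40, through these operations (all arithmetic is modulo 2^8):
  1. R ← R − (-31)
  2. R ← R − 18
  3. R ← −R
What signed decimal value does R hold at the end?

-53

Start: R = 40 = 00101000.
R = 40 − (-31) = 71 = 01000111
R = 71 − 18 = 53 = 00110101
R = −(53) = -53 = 11001011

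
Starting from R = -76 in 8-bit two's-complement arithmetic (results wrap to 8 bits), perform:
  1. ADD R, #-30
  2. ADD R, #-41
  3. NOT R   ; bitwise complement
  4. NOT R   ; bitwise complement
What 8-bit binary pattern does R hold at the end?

01101101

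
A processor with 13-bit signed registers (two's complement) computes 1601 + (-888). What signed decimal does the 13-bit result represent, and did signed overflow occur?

1601 → 0011001000001
-888 → 1110010001000
  0011001000001
+ 1110010001000
= 0001011001001  (discard carry-out 1)
Result 0001011001001: MSB = 0 → value 713.
Addends have opposite signs, so signed overflow cannot occur.

713; no overflow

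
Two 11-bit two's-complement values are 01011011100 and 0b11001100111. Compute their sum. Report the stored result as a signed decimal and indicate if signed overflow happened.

323; no overflow

01011011100 = 732 (signed)
0b11001100111 → 11001100111 = -409 (signed)
  01011011100
+ 11001100111
= 00101000011  (discard carry-out 1)
Result 00101000011: MSB = 0 → value 323.
Addends have opposite signs, so signed overflow cannot occur.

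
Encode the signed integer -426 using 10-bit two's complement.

1001010110

|-426| = 426 = 0110101010 in 10 bits.
Invert the bits: 1001010101. Add 1: 1001010110.
Check: 1001010110 reads as 598 − 1024 = -426.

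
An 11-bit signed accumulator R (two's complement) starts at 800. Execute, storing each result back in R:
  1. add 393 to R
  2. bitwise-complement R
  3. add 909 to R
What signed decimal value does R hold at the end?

Start: R = 800 = 01100100000.
R = 800 + 393 = 1193; wraps to -855 = 10010101001
R = NOT 10010101001 = 01101010110 = 854
R = 854 + 909 = 1763; wraps to -285 = 11011100011

-285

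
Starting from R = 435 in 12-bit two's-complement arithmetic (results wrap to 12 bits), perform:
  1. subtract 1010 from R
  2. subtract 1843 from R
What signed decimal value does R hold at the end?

Start: R = 435 = 000110110011.
R = 435 − 1010 = -575 = 110111000001
R = -575 − 1843 = -2418; wraps to 1678 = 011010001110

1678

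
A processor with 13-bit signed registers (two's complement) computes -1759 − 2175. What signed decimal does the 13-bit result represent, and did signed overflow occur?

-1759 → 1100100100001
2175 → 0100001111111
Subtract via negate-and-add: invert 0100001111111 + 1 = 1011110000001 (i.e. -2175).
  1100100100001
+ 1011110000001
= 1000010100010  (discard carry-out 1)
Result 1000010100010: MSB = 1 → 4258 − 8192 = -3934.
Both addends (after negating the subtrahend) are negative and so is the stored result: no signed overflow.

-3934; no overflow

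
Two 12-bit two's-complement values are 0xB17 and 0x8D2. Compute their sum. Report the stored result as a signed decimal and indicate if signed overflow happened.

1001; overflow

0xB17 = 101100010111 = -1257 (signed)
0x8D2 = 100011010010 = -1838 (signed)
  101100010111
+ 100011010010
= 001111101001  (discard carry-out 1)
Result 001111101001: MSB = 0 → value 1001.
Both addends are negative but the stored result is non-negative: signed overflow. The true value -1257 + (-1838) = -3095 lies outside [-2048, 2047].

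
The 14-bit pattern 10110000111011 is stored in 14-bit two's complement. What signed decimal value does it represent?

MSB is 1, so the value is negative.
Unsigned reading: 11323. Subtract 2^14 = 16384: 11323 − 16384 = -5061.

-5061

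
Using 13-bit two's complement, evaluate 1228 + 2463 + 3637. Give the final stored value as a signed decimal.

-864

1228 + 2463 = 3691 (0111001101011)
3691 + 3637 = 7328 → wraps to -864 (1110010100000)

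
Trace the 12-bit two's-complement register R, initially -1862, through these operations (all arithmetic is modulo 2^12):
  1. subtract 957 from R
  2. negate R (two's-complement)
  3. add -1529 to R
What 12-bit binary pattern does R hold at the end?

010100001010

Start: R = -1862 = 100010111010.
R = -1862 − 957 = -2819; wraps to 1277 = 010011111101
R = −(1277) = -1277 = 101100000011
R = -1277 + (-1529) = -2806; wraps to 1290 = 010100001010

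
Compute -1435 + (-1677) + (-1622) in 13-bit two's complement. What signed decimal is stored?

-1435 + (-1677) = -3112 (1001111011000)
-3112 + (-1622) = -4734 → wraps to 3458 (0110110000010)

3458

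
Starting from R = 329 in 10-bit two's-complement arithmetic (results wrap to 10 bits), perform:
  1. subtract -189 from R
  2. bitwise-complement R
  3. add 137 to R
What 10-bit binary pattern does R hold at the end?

1010000010

Start: R = 329 = 0101001001.
R = 329 − (-189) = 518; wraps to -506 = 1000000110
R = NOT 1000000110 = 0111111001 = 505
R = 505 + 137 = 642; wraps to -382 = 1010000010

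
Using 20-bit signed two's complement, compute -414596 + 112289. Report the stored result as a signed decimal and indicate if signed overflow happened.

-302307; no overflow

-414596 → 10011010110001111100
112289 → 00011011011010100001
  10011010110001111100
+ 00011011011010100001
= 10110110001100011101
Result 10110110001100011101: MSB = 1 → 746269 − 1048576 = -302307.
Addends have opposite signs, so signed overflow cannot occur.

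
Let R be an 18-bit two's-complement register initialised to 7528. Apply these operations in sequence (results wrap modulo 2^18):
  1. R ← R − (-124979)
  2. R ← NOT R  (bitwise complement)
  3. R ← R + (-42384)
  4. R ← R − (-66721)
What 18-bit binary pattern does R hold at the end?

100101100101110101

Start: R = 7528 = 000001110101101000.
R = 7528 − (-124979) = 132507; wraps to -129637 = 100000010110011011
R = NOT 100000010110011011 = 011111101001100100 = 129636
R = 129636 + (-42384) = 87252 = 010101010011010100
R = 87252 − (-66721) = 153973; wraps to -108171 = 100101100101110101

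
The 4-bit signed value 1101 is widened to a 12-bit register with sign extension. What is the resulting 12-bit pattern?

111111111101

MSB of 1101 is 1; replicate it into the new high bits.
11111111|1101 → 111111111101 (still -3).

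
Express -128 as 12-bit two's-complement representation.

|-128| = 128 = 000010000000 in 12 bits.
Invert the bits: 111101111111. Add 1: 111110000000.
Check: 111110000000 reads as 3968 − 4096 = -128.

111110000000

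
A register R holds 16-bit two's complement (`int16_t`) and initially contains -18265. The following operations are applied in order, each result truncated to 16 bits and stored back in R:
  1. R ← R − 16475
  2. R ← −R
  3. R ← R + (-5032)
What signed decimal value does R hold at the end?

29708

Start: R = -18265 = 1011100010100111.
R = -18265 − 16475 = -34740; wraps to 30796 = 0111100001001100
R = −(30796) = -30796 = 1000011110110100
R = -30796 + (-5032) = -35828; wraps to 29708 = 0111010000001100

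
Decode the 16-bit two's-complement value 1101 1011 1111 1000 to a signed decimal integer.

MSB is 1, so the value is negative.
Invert: 0010010000000111. Add 1: 0010010000001000 = 9224. So the value is −9224.

-9224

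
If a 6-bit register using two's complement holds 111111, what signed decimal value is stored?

-1

MSB is 1, so the value is negative.
Unsigned reading: 63. Subtract 2^6 = 64: 63 − 64 = -1.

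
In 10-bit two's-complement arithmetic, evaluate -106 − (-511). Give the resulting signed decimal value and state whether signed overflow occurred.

405; no overflow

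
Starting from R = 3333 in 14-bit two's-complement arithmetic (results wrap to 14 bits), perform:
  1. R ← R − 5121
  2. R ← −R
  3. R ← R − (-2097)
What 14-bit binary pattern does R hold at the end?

00111100101101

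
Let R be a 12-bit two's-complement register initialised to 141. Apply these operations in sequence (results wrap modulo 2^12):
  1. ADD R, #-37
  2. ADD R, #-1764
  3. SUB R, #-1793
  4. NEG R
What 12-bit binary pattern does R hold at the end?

Start: R = 141 = 000010001101.
R = 141 + (-37) = 104 = 000001101000
R = 104 + (-1764) = -1660 = 100110000100
R = -1660 − (-1793) = 133 = 000010000101
R = −(133) = -133 = 111101111011

111101111011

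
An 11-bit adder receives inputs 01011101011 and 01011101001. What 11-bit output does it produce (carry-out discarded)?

  01011101011
+ 01011101001
= 10111010100

10111010100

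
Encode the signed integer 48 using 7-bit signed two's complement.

48 is non-negative, so write it directly in 7 bits: 0110000.

0110000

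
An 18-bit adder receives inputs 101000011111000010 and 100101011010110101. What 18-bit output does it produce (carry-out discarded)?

001101111001110111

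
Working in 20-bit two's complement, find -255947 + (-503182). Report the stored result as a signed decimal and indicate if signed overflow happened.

289447; overflow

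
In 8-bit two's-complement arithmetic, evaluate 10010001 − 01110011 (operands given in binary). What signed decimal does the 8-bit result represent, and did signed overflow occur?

30; overflow

10010001 = -111 (signed)
01110011 = 115 (signed)
Subtract via negate-and-add: invert 01110011 + 1 = 10001101 (i.e. -115).
  10010001
+ 10001101
= 00011110  (discard carry-out 1)
Result 00011110: MSB = 0 → value 30.
Both addends (after negating the subtrahend) are negative but the stored result is non-negative: signed overflow. The true value -111 − 115 = -226 lies outside [-128, 127].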